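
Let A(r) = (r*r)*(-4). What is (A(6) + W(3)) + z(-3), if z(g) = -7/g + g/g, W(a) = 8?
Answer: -398/3 ≈ -132.67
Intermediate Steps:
A(r) = -4*r² (A(r) = r²*(-4) = -4*r²)
z(g) = 1 - 7/g (z(g) = -7/g + 1 = 1 - 7/g)
(A(6) + W(3)) + z(-3) = (-4*6² + 8) + (-7 - 3)/(-3) = (-4*36 + 8) - ⅓*(-10) = (-144 + 8) + 10/3 = -136 + 10/3 = -398/3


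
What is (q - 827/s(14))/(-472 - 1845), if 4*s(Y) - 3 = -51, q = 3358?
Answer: -41123/27804 ≈ -1.4790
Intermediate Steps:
s(Y) = -12 (s(Y) = ¾ + (¼)*(-51) = ¾ - 51/4 = -12)
(q - 827/s(14))/(-472 - 1845) = (3358 - 827/(-12))/(-472 - 1845) = (3358 - 827*(-1/12))/(-2317) = (3358 + 827/12)*(-1/2317) = (41123/12)*(-1/2317) = -41123/27804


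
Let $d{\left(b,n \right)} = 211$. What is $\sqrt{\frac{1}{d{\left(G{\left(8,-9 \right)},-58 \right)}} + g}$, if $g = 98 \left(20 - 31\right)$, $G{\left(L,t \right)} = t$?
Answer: $\frac{3 i \sqrt{5332603}}{211} \approx 32.833 i$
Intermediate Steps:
$g = -1078$ ($g = 98 \left(-11\right) = -1078$)
$\sqrt{\frac{1}{d{\left(G{\left(8,-9 \right)},-58 \right)}} + g} = \sqrt{\frac{1}{211} - 1078} = \sqrt{- \frac{227457}{211}} = \frac{3 i \sqrt{5332603}}{211}$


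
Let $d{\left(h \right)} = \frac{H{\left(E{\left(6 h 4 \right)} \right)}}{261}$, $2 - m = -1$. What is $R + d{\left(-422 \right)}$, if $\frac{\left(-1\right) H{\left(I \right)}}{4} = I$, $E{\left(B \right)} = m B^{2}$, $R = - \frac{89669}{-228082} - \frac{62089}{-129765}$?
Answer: $- \frac{4047945207494582353}{858314761170} \approx -4.7162 \cdot 10^{6}$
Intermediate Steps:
$m = 3$ ($m = 2 - -1 = 2 + 1 = 3$)
$R = \frac{25797281083}{29597060730}$ ($R = \left(-89669\right) \left(- \frac{1}{228082}\right) - - \frac{62089}{129765} = \frac{89669}{228082} + \frac{62089}{129765} = \frac{25797281083}{29597060730} \approx 0.87162$)
$E{\left(B \right)} = 3 B^{2}$
$H{\left(I \right)} = - 4 I$
$d{\left(h \right)} = - \frac{768 h^{2}}{29}$ ($d{\left(h \right)} = \frac{\left(-4\right) 3 \left(6 h 4\right)^{2}}{261} = - 4 \cdot 3 \left(24 h\right)^{2} \cdot \frac{1}{261} = - 4 \cdot 3 \cdot 576 h^{2} \cdot \frac{1}{261} = - 4 \cdot 1728 h^{2} \cdot \frac{1}{261} = - 6912 h^{2} \cdot \frac{1}{261} = - \frac{768 h^{2}}{29}$)
$R + d{\left(-422 \right)} = \frac{25797281083}{29597060730} - \frac{768 \left(-422\right)^{2}}{29} = \frac{25797281083}{29597060730} - \frac{136768512}{29} = - \frac{4047945207494582353}{858314761170}$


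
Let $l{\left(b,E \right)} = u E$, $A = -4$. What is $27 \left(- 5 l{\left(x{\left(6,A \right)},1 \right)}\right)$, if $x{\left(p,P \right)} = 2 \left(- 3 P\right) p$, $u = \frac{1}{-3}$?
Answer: $45$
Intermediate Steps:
$u = - \frac{1}{3} \approx -0.33333$
$x{\left(p,P \right)} = - 6 P p$
$l{\left(b,E \right)} = - \frac{E}{3}$
$27 \left(- 5 l{\left(x{\left(6,A \right)},1 \right)}\right) = 27 \left(- 5 \left(\left(- \frac{1}{3}\right) 1\right)\right) = 27 \left(\left(-5\right) \left(- \frac{1}{3}\right)\right) = 27 \cdot \frac{5}{3} = 45$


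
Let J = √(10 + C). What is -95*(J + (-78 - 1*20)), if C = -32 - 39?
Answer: 9310 - 95*I*√61 ≈ 9310.0 - 741.97*I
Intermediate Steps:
C = -71
J = I*√61 (J = √(10 - 71) = √(-61) = I*√61 ≈ 7.8102*I)
-95*(J + (-78 - 1*20)) = -95*(I*√61 + (-78 - 1*20)) = -95*(I*√61 + (-78 - 20)) = -95*(I*√61 - 98) = -95*(-98 + I*√61) = 9310 - 95*I*√61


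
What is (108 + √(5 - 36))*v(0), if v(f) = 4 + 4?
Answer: 864 + 8*I*√31 ≈ 864.0 + 44.542*I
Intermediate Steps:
v(f) = 8
(108 + √(5 - 36))*v(0) = (108 + √(5 - 36))*8 = (108 + √(-31))*8 = (108 + I*√31)*8 = 864 + 8*I*√31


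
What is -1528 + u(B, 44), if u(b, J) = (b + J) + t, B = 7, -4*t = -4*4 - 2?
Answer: -2945/2 ≈ -1472.5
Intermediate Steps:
t = 9/2 (t = -(-4*4 - 2)/4 = -(-16 - 2)/4 = -¼*(-18) = 9/2 ≈ 4.5000)
u(b, J) = 9/2 + J + b (u(b, J) = (b + J) + 9/2 = (J + b) + 9/2 = 9/2 + J + b)
-1528 + u(B, 44) = -1528 + (9/2 + 44 + 7) = -1528 + 111/2 = -2945/2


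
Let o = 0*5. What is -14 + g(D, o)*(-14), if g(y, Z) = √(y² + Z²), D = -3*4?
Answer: -182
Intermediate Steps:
D = -12
o = 0
g(y, Z) = √(Z² + y²)
-14 + g(D, o)*(-14) = -14 + √(0² + (-12)²)*(-14) = -14 + √(0 + 144)*(-14) = -14 + √144*(-14) = -14 + 12*(-14) = -14 - 168 = -182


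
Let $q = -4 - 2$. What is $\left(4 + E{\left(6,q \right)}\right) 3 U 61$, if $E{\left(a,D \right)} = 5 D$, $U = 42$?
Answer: $-199836$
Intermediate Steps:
$q = -6$
$\left(4 + E{\left(6,q \right)}\right) 3 U 61 = \left(4 + 5 \left(-6\right)\right) 3 \cdot 42 \cdot 61 = \left(4 - 30\right) 3 \cdot 42 \cdot 61 = \left(-26\right) 3 \cdot 42 \cdot 61 = \left(-78\right) 42 \cdot 61 = \left(-3276\right) 61 = -199836$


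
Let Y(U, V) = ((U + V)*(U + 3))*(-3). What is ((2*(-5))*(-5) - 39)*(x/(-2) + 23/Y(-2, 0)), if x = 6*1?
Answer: 55/6 ≈ 9.1667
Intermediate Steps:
x = 6
Y(U, V) = -3*(3 + U)*(U + V) (Y(U, V) = ((U + V)*(3 + U))*(-3) = ((3 + U)*(U + V))*(-3) = -3*(3 + U)*(U + V))
((2*(-5))*(-5) - 39)*(x/(-2) + 23/Y(-2, 0)) = ((2*(-5))*(-5) - 39)*(6/(-2) + 23/(-9*(-2) - 9*0 - 3*(-2)² - 3*(-2)*0)) = (-10*(-5) - 39)*(6*(-½) + 23/(18 + 0 - 3*4 + 0)) = (50 - 39)*(-3 + 23/(18 + 0 - 12 + 0)) = 11*(-3 + 23/6) = 11*(⅚) = 55/6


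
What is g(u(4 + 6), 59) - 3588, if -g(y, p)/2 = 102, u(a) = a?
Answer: -3792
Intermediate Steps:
g(y, p) = -204 (g(y, p) = -2*102 = -204)
g(u(4 + 6), 59) - 3588 = -204 - 3588 = -3792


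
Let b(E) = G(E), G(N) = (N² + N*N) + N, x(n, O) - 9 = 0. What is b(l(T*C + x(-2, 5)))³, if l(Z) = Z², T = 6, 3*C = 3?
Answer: 1044905896546875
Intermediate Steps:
C = 1 (C = (⅓)*3 = 1)
x(n, O) = 9 (x(n, O) = 9 + 0 = 9)
G(N) = N + 2*N² (G(N) = (N² + N²) + N = 2*N² + N = N + 2*N²)
b(E) = E*(1 + 2*E)
b(l(T*C + x(-2, 5)))³ = ((6*1 + 9)²*(1 + 2*(6*1 + 9)²))³ = ((6 + 9)²*(1 + 2*(6 + 9)²))³ = (15²*(1 + 2*15²))³ = (225*(1 + 2*225))³ = (225*(1 + 450))³ = (225*451)³ = 101475³ = 1044905896546875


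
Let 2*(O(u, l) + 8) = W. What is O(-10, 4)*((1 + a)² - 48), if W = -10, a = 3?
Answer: 416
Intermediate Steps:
O(u, l) = -13 (O(u, l) = -8 + (½)*(-10) = -8 - 5 = -13)
O(-10, 4)*((1 + a)² - 48) = -13*((1 + 3)² - 48) = -13*(4² - 48) = -13*(16 - 48) = -13*(-32) = 416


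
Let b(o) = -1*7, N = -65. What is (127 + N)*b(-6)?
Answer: -434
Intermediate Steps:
b(o) = -7
(127 + N)*b(-6) = (127 - 65)*(-7) = 62*(-7) = -434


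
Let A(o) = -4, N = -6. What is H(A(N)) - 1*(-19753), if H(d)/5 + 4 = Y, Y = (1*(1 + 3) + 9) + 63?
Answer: 20113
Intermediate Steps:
Y = 76 (Y = (1*4 + 9) + 63 = (4 + 9) + 63 = 13 + 63 = 76)
H(d) = 360 (H(d) = -20 + 5*76 = -20 + 380 = 360)
H(A(N)) - 1*(-19753) = 360 - 1*(-19753) = 360 + 19753 = 20113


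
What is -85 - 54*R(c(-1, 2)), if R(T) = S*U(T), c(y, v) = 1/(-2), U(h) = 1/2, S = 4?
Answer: -193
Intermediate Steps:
U(h) = 1/2
c(y, v) = -1/2
R(T) = 2 (R(T) = 4*(1/2) = 2)
-85 - 54*R(c(-1, 2)) = -85 - 54*2 = -85 - 108 = -193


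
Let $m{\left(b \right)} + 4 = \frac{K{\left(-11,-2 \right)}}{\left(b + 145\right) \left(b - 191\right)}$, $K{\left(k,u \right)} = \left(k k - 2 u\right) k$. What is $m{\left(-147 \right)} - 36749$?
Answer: $- \frac{24846403}{676} \approx -36755.0$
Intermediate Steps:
$K{\left(k,u \right)} = k \left(k^{2} - 2 u\right)$ ($K{\left(k,u \right)} = \left(k^{2} - 2 u\right) k = k \left(k^{2} - 2 u\right)$)
$m{\left(b \right)} = -4 - \frac{1375}{\left(-191 + b\right) \left(145 + b\right)}$ ($m{\left(b \right)} = -4 + \frac{\left(-11\right) \left(\left(-11\right)^{2} - -4\right)}{\left(b + 145\right) \left(b - 191\right)} = -4 + \frac{\left(-11\right) \left(121 + 4\right)}{\left(145 + b\right) \left(-191 + b\right)} = -4 + \frac{\left(-11\right) 125}{\left(-191 + b\right) \left(145 + b\right)} = -4 - 1375 \frac{1}{\left(-191 + b\right) \left(145 + b\right)} = -4 - \frac{1375}{\left(-191 + b\right) \left(145 + b\right)}$)
$m{\left(-147 \right)} - 36749 = \frac{-109405 - -27048 + 4 \left(-147\right)^{2}}{27695 - \left(-147\right)^{2} + 46 \left(-147\right)} - 36749 = \frac{-109405 + 27048 + 4 \cdot 21609}{27695 - 21609 - 6762} - 36749 = \frac{-109405 + 27048 + 86436}{27695 - 21609 - 6762} - 36749 = \frac{1}{-676} \cdot 4079 - 36749 = \left(- \frac{1}{676}\right) 4079 - 36749 = - \frac{4079}{676} - 36749 = - \frac{24846403}{676}$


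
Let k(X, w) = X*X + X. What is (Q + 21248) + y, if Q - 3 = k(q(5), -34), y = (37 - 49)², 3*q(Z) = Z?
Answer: 192595/9 ≈ 21399.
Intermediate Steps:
q(Z) = Z/3
y = 144 (y = (-12)² = 144)
k(X, w) = X + X² (k(X, w) = X² + X = X + X²)
Q = 67/9 (Q = 3 + ((⅓)*5)*(1 + (⅓)*5) = 3 + 5*(1 + 5/3)/3 = 3 + (5/3)*(8/3) = 3 + 40/9 = 67/9 ≈ 7.4444)
(Q + 21248) + y = (67/9 + 21248) + 144 = 191299/9 + 144 = 192595/9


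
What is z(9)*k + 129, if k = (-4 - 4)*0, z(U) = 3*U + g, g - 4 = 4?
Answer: 129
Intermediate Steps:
g = 8 (g = 4 + 4 = 8)
z(U) = 8 + 3*U (z(U) = 3*U + 8 = 8 + 3*U)
k = 0 (k = -8*0 = 0)
z(9)*k + 129 = (8 + 3*9)*0 + 129 = (8 + 27)*0 + 129 = 35*0 + 129 = 0 + 129 = 129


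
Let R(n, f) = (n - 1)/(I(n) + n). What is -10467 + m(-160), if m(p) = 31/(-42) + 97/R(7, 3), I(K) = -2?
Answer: -218125/21 ≈ -10387.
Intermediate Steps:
R(n, f) = (-1 + n)/(-2 + n) (R(n, f) = (n - 1)/(-2 + n) = (-1 + n)/(-2 + n))
m(p) = 1682/21 (m(p) = 31/(-42) + 97/(((-1 + 7)/(-2 + 7))) = 31*(-1/42) + 97/((6/5)) = -31/42 + 97/(((⅕)*6)) = -31/42 + 97/(6/5) = -31/42 + 97*(⅚) = -31/42 + 485/6 = 1682/21)
-10467 + m(-160) = -10467 + 1682/21 = -218125/21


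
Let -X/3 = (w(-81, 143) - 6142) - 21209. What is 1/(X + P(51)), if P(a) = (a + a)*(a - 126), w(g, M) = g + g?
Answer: 1/74889 ≈ 1.3353e-5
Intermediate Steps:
w(g, M) = 2*g
X = 82539 (X = -3*((2*(-81) - 6142) - 21209) = -3*((-162 - 6142) - 21209) = -3*(-6304 - 21209) = -3*(-27513) = 82539)
P(a) = 2*a*(-126 + a) (P(a) = (2*a)*(-126 + a) = 2*a*(-126 + a))
1/(X + P(51)) = 1/(82539 + 2*51*(-126 + 51)) = 1/(82539 + 2*51*(-75)) = 1/(82539 - 7650) = 1/74889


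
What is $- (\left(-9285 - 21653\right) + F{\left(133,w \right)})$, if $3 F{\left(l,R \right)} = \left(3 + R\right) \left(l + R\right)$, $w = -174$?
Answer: $28601$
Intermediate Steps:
$F{\left(l,R \right)} = \frac{\left(3 + R\right) \left(R + l\right)}{3}$ ($F{\left(l,R \right)} = \frac{\left(3 + R\right) \left(l + R\right)}{3} = \frac{\left(3 + R\right) \left(R + l\right)}{3}$)
$- (\left(-9285 - 21653\right) + F{\left(133,w \right)}) = - (\left(-9285 - 21653\right) + \left(-174 + 133 + \frac{\left(-174\right)^{2}}{3} + \frac{1}{3} \left(-174\right) 133\right)) = - (-30938 + \left(-174 + 133 + \frac{1}{3} \cdot 30276 - 7714\right)) = - (-30938 + \left(-174 + 133 + 10092 - 7714\right)) = - (-30938 + 2337) = \left(-1\right) \left(-28601\right) = 28601$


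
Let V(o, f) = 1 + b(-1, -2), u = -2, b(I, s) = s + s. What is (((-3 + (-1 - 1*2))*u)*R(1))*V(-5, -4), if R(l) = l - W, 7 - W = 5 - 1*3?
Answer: 144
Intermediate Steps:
W = 5 (W = 7 - (5 - 1*3) = 7 - (5 - 3) = 7 - 1*2 = 7 - 2 = 5)
b(I, s) = 2*s
V(o, f) = -3 (V(o, f) = 1 + 2*(-2) = 1 - 4 = -3)
R(l) = -5 + l (R(l) = l - 1*5 = l - 5 = -5 + l)
(((-3 + (-1 - 1*2))*u)*R(1))*V(-5, -4) = (((-3 + (-1 - 1*2))*(-2))*(-5 + 1))*(-3) = (((-3 + (-1 - 2))*(-2))*(-4))*(-3) = (((-3 - 3)*(-2))*(-4))*(-3) = (-6*(-2)*(-4))*(-3) = (12*(-4))*(-3) = -48*(-3) = 144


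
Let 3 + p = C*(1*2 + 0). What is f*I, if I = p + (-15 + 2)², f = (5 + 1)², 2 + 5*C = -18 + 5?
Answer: 5760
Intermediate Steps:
C = -3 (C = -⅖ + (-18 + 5)/5 = -⅖ + (⅕)*(-13) = -⅖ - 13/5 = -3)
p = -9 (p = -3 - 3*(1*2 + 0) = -3 - 3*(2 + 0) = -3 - 3*2 = -3 - 6 = -9)
f = 36 (f = 6² = 36)
I = 160 (I = -9 + (-15 + 2)² = -9 + (-13)² = -9 + 169 = 160)
f*I = 36*160 = 5760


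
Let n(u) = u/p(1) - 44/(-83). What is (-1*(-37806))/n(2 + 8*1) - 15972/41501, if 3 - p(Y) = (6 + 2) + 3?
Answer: -520907436900/9918739 ≈ -52518.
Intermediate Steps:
p(Y) = -8 (p(Y) = 3 - ((6 + 2) + 3) = 3 - (8 + 3) = 3 - 1*11 = 3 - 11 = -8)
n(u) = 44/83 - u/8 (n(u) = u/(-8) - 44/(-83) = u*(-1/8) - 44*(-1/83) = -u/8 + 44/83 = 44/83 - u/8)
(-1*(-37806))/n(2 + 8*1) - 15972/41501 = (-1*(-37806))/(44/83 - (2 + 8*1)/8) - 15972/41501 = 37806/(44/83 - (2 + 8)/8) - 15972*1/41501 = 37806/(44/83 - 1/8*10) - 15972/41501 = 37806/(44/83 - 5/4) - 15972/41501 = 37806/(-239/332) - 15972/41501 = 37806*(-332/239) - 15972/41501 = -12551592/239 - 15972/41501 = -520907436900/9918739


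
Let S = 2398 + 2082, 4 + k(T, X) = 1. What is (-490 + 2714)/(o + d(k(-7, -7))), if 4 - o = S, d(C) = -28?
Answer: -278/563 ≈ -0.49378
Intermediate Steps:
k(T, X) = -3 (k(T, X) = -4 + 1 = -3)
S = 4480
o = -4476 (o = 4 - 1*4480 = 4 - 4480 = -4476)
(-490 + 2714)/(o + d(k(-7, -7))) = (-490 + 2714)/(-4476 - 28) = 2224/(-4504) = 2224*(-1/4504) = -278/563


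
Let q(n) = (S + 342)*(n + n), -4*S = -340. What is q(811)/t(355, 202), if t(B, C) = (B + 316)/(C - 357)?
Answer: -1759870/11 ≈ -1.5999e+5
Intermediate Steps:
S = 85 (S = -¼*(-340) = 85)
q(n) = 854*n (q(n) = (85 + 342)*(n + n) = 427*(2*n) = 854*n)
t(B, C) = (316 + B)/(-357 + C)
q(811)/t(355, 202) = (854*811)/(((316 + 355)/(-357 + 202))) = 692594/((671/(-155))) = 692594/((-1/155*671)) = 692594/(-671/155) = 692594*(-155/671) = -1759870/11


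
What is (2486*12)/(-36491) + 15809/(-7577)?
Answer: -802923283/276492307 ≈ -2.9040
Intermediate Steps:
(2486*12)/(-36491) + 15809/(-7577) = 29832*(-1/36491) + 15809*(-1/7577) = -29832/36491 - 15809/7577 = -802923283/276492307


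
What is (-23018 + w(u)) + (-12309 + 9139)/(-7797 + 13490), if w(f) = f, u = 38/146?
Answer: -9566150845/415589 ≈ -23018.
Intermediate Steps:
u = 19/73 (u = 38*(1/146) = 19/73 ≈ 0.26027)
(-23018 + w(u)) + (-12309 + 9139)/(-7797 + 13490) = (-23018 + 19/73) + (-12309 + 9139)/(-7797 + 13490) = -1680295/73 - 3170/5693 = -9566150845/415589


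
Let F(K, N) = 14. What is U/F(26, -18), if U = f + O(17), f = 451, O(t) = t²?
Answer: 370/7 ≈ 52.857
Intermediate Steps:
U = 740 (U = 451 + 17² = 451 + 289 = 740)
U/F(26, -18) = 740/14 = 740*(1/14) = 370/7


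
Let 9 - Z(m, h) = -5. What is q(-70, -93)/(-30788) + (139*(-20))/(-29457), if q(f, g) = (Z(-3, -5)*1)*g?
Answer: 61971827/453461058 ≈ 0.13666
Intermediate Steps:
Z(m, h) = 14 (Z(m, h) = 9 - 1*(-5) = 9 + 5 = 14)
q(f, g) = 14*g (q(f, g) = (14*1)*g = 14*g)
q(-70, -93)/(-30788) + (139*(-20))/(-29457) = (14*(-93))/(-30788) + (139*(-20))/(-29457) = -1302*(-1/30788) - 2780*(-1/29457) = 651/15394 + 2780/29457 = 61971827/453461058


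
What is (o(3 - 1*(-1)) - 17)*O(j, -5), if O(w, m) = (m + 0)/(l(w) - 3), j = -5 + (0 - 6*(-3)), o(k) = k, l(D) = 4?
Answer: 65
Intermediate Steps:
j = 13 (j = -5 + (0 - 1*(-18)) = -5 + (0 + 18) = -5 + 18 = 13)
O(w, m) = m (O(w, m) = (m + 0)/(4 - 3) = m/1 = m*1 = m)
(o(3 - 1*(-1)) - 17)*O(j, -5) = ((3 - 1*(-1)) - 17)*(-5) = ((3 + 1) - 17)*(-5) = (4 - 17)*(-5) = -13*(-5) = 65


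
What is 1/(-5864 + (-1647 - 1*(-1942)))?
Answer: -1/5569 ≈ -0.00017957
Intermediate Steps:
1/(-5864 + (-1647 - 1*(-1942))) = 1/(-5864 + (-1647 + 1942)) = 1/(-5864 + 295) = 1/(-5569) = -1/5569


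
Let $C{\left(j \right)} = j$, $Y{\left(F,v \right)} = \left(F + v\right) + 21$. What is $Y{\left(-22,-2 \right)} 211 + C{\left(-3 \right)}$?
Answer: $-636$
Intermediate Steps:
$Y{\left(F,v \right)} = 21 + F + v$
$Y{\left(-22,-2 \right)} 211 + C{\left(-3 \right)} = \left(21 - 22 - 2\right) 211 - 3 = \left(-3\right) 211 - 3 = -633 - 3 = -636$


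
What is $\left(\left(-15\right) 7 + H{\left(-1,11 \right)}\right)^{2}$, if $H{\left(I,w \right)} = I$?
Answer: $11236$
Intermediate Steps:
$\left(\left(-15\right) 7 + H{\left(-1,11 \right)}\right)^{2} = \left(\left(-15\right) 7 - 1\right)^{2} = \left(-105 - 1\right)^{2} = \left(-106\right)^{2} = 11236$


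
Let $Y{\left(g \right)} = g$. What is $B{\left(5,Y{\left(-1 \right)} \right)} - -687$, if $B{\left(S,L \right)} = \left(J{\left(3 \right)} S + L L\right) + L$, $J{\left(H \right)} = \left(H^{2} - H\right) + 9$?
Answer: $762$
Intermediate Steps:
$J{\left(H \right)} = 9 + H^{2} - H$
$B{\left(S,L \right)} = L + L^{2} + 15 S$ ($B{\left(S,L \right)} = \left(\left(9 + 3^{2} - 3\right) S + L L\right) + L = \left(\left(9 + 9 - 3\right) S + L^{2}\right) + L = \left(15 S + L^{2}\right) + L = \left(L^{2} + 15 S\right) + L = L + L^{2} + 15 S$)
$B{\left(5,Y{\left(-1 \right)} \right)} - -687 = \left(-1 + \left(-1\right)^{2} + 15 \cdot 5\right) - -687 = \left(-1 + 1 + 75\right) + 687 = 75 + 687 = 762$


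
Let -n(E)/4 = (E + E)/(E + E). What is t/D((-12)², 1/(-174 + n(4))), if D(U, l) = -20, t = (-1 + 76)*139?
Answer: -2085/4 ≈ -521.25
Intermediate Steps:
n(E) = -4 (n(E) = -4*(E + E)/(E + E) = -4*2*E/(2*E) = -4*2*E*1/(2*E) = -4*1 = -4)
t = 10425 (t = 75*139 = 10425)
t/D((-12)², 1/(-174 + n(4))) = 10425/(-20) = 10425*(-1/20) = -2085/4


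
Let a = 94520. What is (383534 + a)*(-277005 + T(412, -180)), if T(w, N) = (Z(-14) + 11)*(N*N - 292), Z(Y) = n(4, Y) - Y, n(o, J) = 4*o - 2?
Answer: 466201607178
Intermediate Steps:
n(o, J) = -2 + 4*o
Z(Y) = 14 - Y (Z(Y) = (-2 + 4*4) - Y = (-2 + 16) - Y = 14 - Y)
T(w, N) = -11388 + 39*N² (T(w, N) = ((14 - 1*(-14)) + 11)*(N*N - 292) = ((14 + 14) + 11)*(N² - 292) = (28 + 11)*(-292 + N²) = 39*(-292 + N²) = -11388 + 39*N²)
(383534 + a)*(-277005 + T(412, -180)) = (383534 + 94520)*(-277005 + (-11388 + 39*(-180)²)) = 478054*(-277005 + (-11388 + 39*32400)) = 478054*(-277005 + (-11388 + 1263600)) = 478054*(-277005 + 1252212) = 478054*975207 = 466201607178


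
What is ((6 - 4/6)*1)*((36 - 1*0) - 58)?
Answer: -352/3 ≈ -117.33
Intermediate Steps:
((6 - 4/6)*1)*((36 - 1*0) - 58) = ((6 - 4*⅙)*1)*((36 + 0) - 58) = ((6 - ⅔)*1)*(36 - 58) = ((16/3)*1)*(-22) = (16/3)*(-22) = -352/3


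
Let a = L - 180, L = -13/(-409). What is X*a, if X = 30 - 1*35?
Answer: 368035/409 ≈ 899.84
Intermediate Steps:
L = 13/409 (L = -13*(-1/409) = 13/409 ≈ 0.031785)
a = -73607/409 (a = 13/409 - 180 = -73607/409 ≈ -179.97)
X = -5 (X = 30 - 35 = -5)
X*a = -5*(-73607/409) = 368035/409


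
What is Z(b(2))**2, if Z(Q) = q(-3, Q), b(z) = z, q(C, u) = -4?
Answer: 16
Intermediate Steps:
Z(Q) = -4
Z(b(2))**2 = (-4)**2 = 16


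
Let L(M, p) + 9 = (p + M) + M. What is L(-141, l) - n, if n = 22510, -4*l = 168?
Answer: -22843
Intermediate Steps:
l = -42 (l = -¼*168 = -42)
L(M, p) = -9 + p + 2*M (L(M, p) = -9 + ((p + M) + M) = -9 + ((M + p) + M) = -9 + (p + 2*M) = -9 + p + 2*M)
L(-141, l) - n = (-9 - 42 + 2*(-141)) - 1*22510 = (-9 - 42 - 282) - 22510 = -333 - 22510 = -22843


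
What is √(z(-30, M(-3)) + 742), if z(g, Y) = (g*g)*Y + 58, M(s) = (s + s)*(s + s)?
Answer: 20*√83 ≈ 182.21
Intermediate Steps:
M(s) = 4*s² (M(s) = (2*s)*(2*s) = 4*s²)
z(g, Y) = 58 + Y*g² (z(g, Y) = g²*Y + 58 = Y*g² + 58 = 58 + Y*g²)
√(z(-30, M(-3)) + 742) = √((58 + (4*(-3)²)*(-30)²) + 742) = √((58 + (4*9)*900) + 742) = √((58 + 36*900) + 742) = √((58 + 32400) + 742) = √(32458 + 742) = √33200 = 20*√83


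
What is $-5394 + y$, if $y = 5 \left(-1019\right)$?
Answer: $-10489$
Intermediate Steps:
$y = -5095$
$-5394 + y = -5394 - 5095 = -10489$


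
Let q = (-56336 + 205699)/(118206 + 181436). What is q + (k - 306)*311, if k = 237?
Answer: -6429868315/299642 ≈ -21459.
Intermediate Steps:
q = 149363/299642 ≈ 0.49847
q + (k - 306)*311 = 149363/299642 + (237 - 306)*311 = 149363/299642 - 69*311 = 149363/299642 - 21459 = -6429868315/299642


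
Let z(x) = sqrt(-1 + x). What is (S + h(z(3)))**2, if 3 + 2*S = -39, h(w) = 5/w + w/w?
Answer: 825/2 - 100*sqrt(2) ≈ 271.08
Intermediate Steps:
h(w) = 1 + 5/w (h(w) = 5/w + 1 = 1 + 5/w)
S = -21 (S = -3/2 + (1/2)*(-39) = -3/2 - 39/2 = -21)
(S + h(z(3)))**2 = (-21 + (5 + sqrt(-1 + 3))/(sqrt(-1 + 3)))**2 = (-21 + (5 + sqrt(2))/(sqrt(2)))**2 = (-21 + (sqrt(2)/2)*(5 + sqrt(2)))**2 = (-21 + sqrt(2)*(5 + sqrt(2))/2)**2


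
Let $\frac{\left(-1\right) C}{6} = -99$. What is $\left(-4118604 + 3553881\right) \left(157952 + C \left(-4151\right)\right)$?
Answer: $1303234985466$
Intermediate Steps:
$C = 594$ ($C = \left(-6\right) \left(-99\right) = 594$)
$\left(-4118604 + 3553881\right) \left(157952 + C \left(-4151\right)\right) = \left(-4118604 + 3553881\right) \left(157952 + 594 \left(-4151\right)\right) = - 564723 \left(157952 - 2465694\right) = \left(-564723\right) \left(-2307742\right) = 1303234985466$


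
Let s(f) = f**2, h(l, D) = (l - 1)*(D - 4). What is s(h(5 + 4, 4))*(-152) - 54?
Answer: -54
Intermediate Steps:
h(l, D) = (-1 + l)*(-4 + D)
s(h(5 + 4, 4))*(-152) - 54 = (4 - 1*4 - 4*(5 + 4) + 4*(5 + 4))**2*(-152) - 54 = (4 - 4 - 4*9 + 4*9)**2*(-152) - 54 = (4 - 4 - 36 + 36)**2*(-152) - 54 = 0**2*(-152) - 54 = 0*(-152) - 54 = 0 - 54 = -54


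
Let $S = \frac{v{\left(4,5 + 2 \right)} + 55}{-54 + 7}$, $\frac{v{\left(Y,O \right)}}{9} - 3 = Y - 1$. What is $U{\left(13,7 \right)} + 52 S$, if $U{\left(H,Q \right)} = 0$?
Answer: $- \frac{5668}{47} \approx -120.6$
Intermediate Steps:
$v{\left(Y,O \right)} = 18 + 9 Y$ ($v{\left(Y,O \right)} = 27 + 9 \left(Y - 1\right) = 27 + 9 \left(-1 + Y\right) = 27 + \left(-9 + 9 Y\right) = 18 + 9 Y$)
$S = - \frac{109}{47}$ ($S = \frac{\left(18 + 9 \cdot 4\right) + 55}{-54 + 7} = \frac{\left(18 + 36\right) + 55}{-47} = \left(54 + 55\right) \left(- \frac{1}{47}\right) = 109 \left(- \frac{1}{47}\right) = - \frac{109}{47} \approx -2.3191$)
$U{\left(13,7 \right)} + 52 S = 0 + 52 \left(- \frac{109}{47}\right) = 0 - \frac{5668}{47} = - \frac{5668}{47}$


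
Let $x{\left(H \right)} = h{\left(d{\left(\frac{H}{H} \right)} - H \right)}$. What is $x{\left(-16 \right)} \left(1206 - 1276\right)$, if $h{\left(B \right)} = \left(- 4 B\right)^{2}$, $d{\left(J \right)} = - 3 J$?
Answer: $-189280$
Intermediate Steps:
$h{\left(B \right)} = 16 B^{2}$
$x{\left(H \right)} = 16 \left(-3 - H\right)^{2}$ ($x{\left(H \right)} = 16 \left(- 3 \frac{H}{H} - H\right)^{2} = 16 \left(\left(-3\right) 1 - H\right)^{2} = 16 \left(-3 - H\right)^{2}$)
$x{\left(-16 \right)} \left(1206 - 1276\right) = 16 \left(3 - 16\right)^{2} \left(1206 - 1276\right) = 16 \left(-13\right)^{2} \left(-70\right) = 16 \cdot 169 \left(-70\right) = 2704 \left(-70\right) = -189280$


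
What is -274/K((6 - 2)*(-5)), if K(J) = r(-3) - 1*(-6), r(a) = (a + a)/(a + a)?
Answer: -274/7 ≈ -39.143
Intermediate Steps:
r(a) = 1 (r(a) = (2*a)/((2*a)) = (2*a)*(1/(2*a)) = 1)
K(J) = 7 (K(J) = 1 - 1*(-6) = 1 + 6 = 7)
-274/K((6 - 2)*(-5)) = -274/7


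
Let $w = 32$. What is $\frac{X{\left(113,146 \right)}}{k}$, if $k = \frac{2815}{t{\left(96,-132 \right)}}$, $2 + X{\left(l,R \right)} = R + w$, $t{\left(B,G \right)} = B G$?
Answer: $- \frac{2230272}{2815} \approx -792.28$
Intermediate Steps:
$X{\left(l,R \right)} = 30 + R$ ($X{\left(l,R \right)} = -2 + \left(R + 32\right) = -2 + \left(32 + R\right) = 30 + R$)
$k = - \frac{2815}{12672}$ ($k = \frac{2815}{96 \left(-132\right)} = \frac{2815}{-12672} = 2815 \left(- \frac{1}{12672}\right) = - \frac{2815}{12672} \approx -0.22214$)
$\frac{X{\left(113,146 \right)}}{k} = \frac{30 + 146}{- \frac{2815}{12672}} = 176 \left(- \frac{12672}{2815}\right) = - \frac{2230272}{2815}$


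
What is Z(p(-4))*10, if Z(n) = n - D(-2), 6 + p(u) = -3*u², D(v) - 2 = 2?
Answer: -580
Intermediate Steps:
D(v) = 4 (D(v) = 2 + 2 = 4)
p(u) = -6 - 3*u²
Z(n) = -4 + n (Z(n) = n - 1*4 = n - 4 = -4 + n)
Z(p(-4))*10 = (-4 + (-6 - 3*(-4)²))*10 = (-4 + (-6 - 3*16))*10 = (-4 + (-6 - 48))*10 = (-4 - 54)*10 = -58*10 = -580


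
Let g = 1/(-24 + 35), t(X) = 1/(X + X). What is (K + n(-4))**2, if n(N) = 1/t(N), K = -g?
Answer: 7921/121 ≈ 65.463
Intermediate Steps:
t(X) = 1/(2*X)
g = 1/11 ≈ 0.090909
K = -1/11 (K = -1*1/11 = -1/11 ≈ -0.090909)
n(N) = 2*N (n(N) = 1/(1/(2*N)) = 2*N)
(K + n(-4))**2 = (-1/11 + 2*(-4))**2 = (-1/11 - 8)**2 = (-89/11)**2 = 7921/121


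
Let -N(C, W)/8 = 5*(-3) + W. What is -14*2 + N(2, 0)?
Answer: 92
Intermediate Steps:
N(C, W) = 120 - 8*W (N(C, W) = -8*(5*(-3) + W) = -8*(-15 + W) = 120 - 8*W)
-14*2 + N(2, 0) = -14*2 + (120 - 8*0) = -28 + (120 + 0) = -28 + 120 = 92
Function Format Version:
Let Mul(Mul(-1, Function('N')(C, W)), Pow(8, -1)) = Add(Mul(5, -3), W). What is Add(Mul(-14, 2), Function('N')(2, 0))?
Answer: 92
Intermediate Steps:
Function('N')(C, W) = Add(120, Mul(-8, W)) (Function('N')(C, W) = Mul(-8, Add(Mul(5, -3), W)) = Mul(-8, Add(-15, W)) = Add(120, Mul(-8, W)))
Add(Mul(-14, 2), Function('N')(2, 0)) = Add(Mul(-14, 2), Add(120, Mul(-8, 0))) = Add(-28, Add(120, 0)) = Add(-28, 120) = 92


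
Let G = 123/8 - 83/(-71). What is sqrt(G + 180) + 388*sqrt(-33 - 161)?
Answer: sqrt(15852454)/284 + 388*I*sqrt(194) ≈ 14.019 + 5404.2*I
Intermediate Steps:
G = 9397/568 (G = 123*(1/8) - 83*(-1/71) = 123/8 + 83/71 = 9397/568 ≈ 16.544)
sqrt(G + 180) + 388*sqrt(-33 - 161) = sqrt(9397/568 + 180) + 388*sqrt(-33 - 161) = sqrt(111637/568) + 388*sqrt(-194) = sqrt(15852454)/284 + 388*(I*sqrt(194)) = sqrt(15852454)/284 + 388*I*sqrt(194)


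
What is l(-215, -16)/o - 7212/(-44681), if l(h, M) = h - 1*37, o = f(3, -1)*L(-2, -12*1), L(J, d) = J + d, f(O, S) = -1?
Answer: -797046/44681 ≈ -17.839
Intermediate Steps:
o = 14 (o = -(-2 - 12*1) = -(-2 - 12) = -1*(-14) = 14)
l(h, M) = -37 + h (l(h, M) = h - 37 = -37 + h)
l(-215, -16)/o - 7212/(-44681) = (-37 - 215)/14 - 7212/(-44681) = -252*1/14 - 7212*(-1/44681) = -18 + 7212/44681 = -797046/44681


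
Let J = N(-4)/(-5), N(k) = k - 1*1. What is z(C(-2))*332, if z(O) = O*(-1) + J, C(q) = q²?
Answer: -996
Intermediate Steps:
N(k) = -1 + k (N(k) = k - 1 = -1 + k)
J = 1 (J = (-1 - 4)/(-5) = -5*(-⅕) = 1)
z(O) = 1 - O (z(O) = O*(-1) + 1 = -O + 1 = 1 - O)
z(C(-2))*332 = (1 - 1*(-2)²)*332 = (1 - 1*4)*332 = (1 - 4)*332 = -3*332 = -996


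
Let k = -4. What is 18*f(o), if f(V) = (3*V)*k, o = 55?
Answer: -11880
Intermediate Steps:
f(V) = -12*V (f(V) = (3*V)*(-4) = -12*V)
18*f(o) = 18*(-12*55) = 18*(-660) = -11880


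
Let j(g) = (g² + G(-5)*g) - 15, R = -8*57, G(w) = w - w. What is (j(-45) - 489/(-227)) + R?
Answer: 353247/227 ≈ 1556.2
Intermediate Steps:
G(w) = 0
R = -456
j(g) = -15 + g² (j(g) = (g² + 0*g) - 15 = (g² + 0) - 15 = g² - 15 = -15 + g²)
(j(-45) - 489/(-227)) + R = ((-15 + (-45)²) - 489/(-227)) - 456 = ((-15 + 2025) - 489*(-1/227)) - 456 = (2010 + 489/227) - 456 = 456759/227 - 456 = 353247/227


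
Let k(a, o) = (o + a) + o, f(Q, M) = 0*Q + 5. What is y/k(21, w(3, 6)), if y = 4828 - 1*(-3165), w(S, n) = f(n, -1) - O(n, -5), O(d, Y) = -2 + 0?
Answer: 7993/35 ≈ 228.37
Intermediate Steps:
O(d, Y) = -2
f(Q, M) = 5 (f(Q, M) = 0 + 5 = 5)
w(S, n) = 7 (w(S, n) = 5 - 1*(-2) = 5 + 2 = 7)
y = 7993 (y = 4828 + 3165 = 7993)
k(a, o) = a + 2*o (k(a, o) = (a + o) + o = a + 2*o)
y/k(21, w(3, 6)) = 7993/(21 + 2*7) = 7993/(21 + 14) = 7993/35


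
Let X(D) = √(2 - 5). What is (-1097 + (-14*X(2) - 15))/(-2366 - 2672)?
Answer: 556/2519 + 7*I*√3/2519 ≈ 0.22072 + 0.0048132*I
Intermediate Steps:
X(D) = I*√3 (X(D) = √(-3) = I*√3)
(-1097 + (-14*X(2) - 15))/(-2366 - 2672) = (-1097 + (-14*I*√3 - 15))/(-2366 - 2672) = (-1097 + (-14*I*√3 - 15))/(-5038) = (-1097 + (-15 - 14*I*√3))*(-1/5038) = (-1112 - 14*I*√3)*(-1/5038) = 556/2519 + 7*I*√3/2519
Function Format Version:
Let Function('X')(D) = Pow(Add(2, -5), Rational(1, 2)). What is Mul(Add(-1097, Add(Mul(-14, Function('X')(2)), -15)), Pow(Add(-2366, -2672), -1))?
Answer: Add(Rational(556, 2519), Mul(Rational(7, 2519), I, Pow(3, Rational(1, 2)))) ≈ Add(0.22072, Mul(0.0048132, I))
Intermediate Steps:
Function('X')(D) = Mul(I, Pow(3, Rational(1, 2))) (Function('X')(D) = Pow(-3, Rational(1, 2)) = Mul(I, Pow(3, Rational(1, 2))))
Mul(Add(-1097, Add(Mul(-14, Function('X')(2)), -15)), Pow(Add(-2366, -2672), -1)) = Mul(Add(-1097, Add(Mul(-14, Mul(I, Pow(3, Rational(1, 2)))), -15)), Pow(Add(-2366, -2672), -1)) = Mul(Add(-1097, Add(Mul(-14, I, Pow(3, Rational(1, 2))), -15)), Pow(-5038, -1)) = Mul(Add(-1097, Add(-15, Mul(-14, I, Pow(3, Rational(1, 2))))), Rational(-1, 5038)) = Mul(Add(-1112, Mul(-14, I, Pow(3, Rational(1, 2)))), Rational(-1, 5038)) = Add(Rational(556, 2519), Mul(Rational(7, 2519), I, Pow(3, Rational(1, 2))))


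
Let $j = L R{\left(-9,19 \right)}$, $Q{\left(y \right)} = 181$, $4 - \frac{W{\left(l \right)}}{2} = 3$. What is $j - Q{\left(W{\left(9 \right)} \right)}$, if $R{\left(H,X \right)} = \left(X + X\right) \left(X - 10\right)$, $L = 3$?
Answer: $845$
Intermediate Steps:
$R{\left(H,X \right)} = 2 X \left(-10 + X\right)$
$W{\left(l \right)} = 2$ ($W{\left(l \right)} = 8 - 6 = 2$)
$j = 1026$ ($j = 3 \cdot 2 \cdot 19 \left(-10 + 19\right) = 3 \cdot 2 \cdot 19 \cdot 9 = 3 \cdot 342 = 1026$)
$j - Q{\left(W{\left(9 \right)} \right)} = 1026 - 181 = 845$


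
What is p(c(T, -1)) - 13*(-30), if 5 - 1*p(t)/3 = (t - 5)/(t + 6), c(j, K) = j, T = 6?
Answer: 1619/4 ≈ 404.75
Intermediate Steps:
p(t) = 15 - 3*(-5 + t)/(6 + t) (p(t) = 15 - 3*(t - 5)/(t + 6) = 15 - 3*(-5 + t)/(6 + t))
p(c(T, -1)) - 13*(-30) = 3*(35 + 4*6)/(6 + 6) - 13*(-30) = 3*(35 + 24)/12 + 390 = 3*(1/12)*59 + 390 = 59/4 + 390 = 1619/4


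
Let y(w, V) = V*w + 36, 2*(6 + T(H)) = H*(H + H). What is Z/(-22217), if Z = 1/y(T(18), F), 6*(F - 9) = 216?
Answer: -1/318725082 ≈ -3.1375e-9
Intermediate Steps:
F = 45 (F = 9 + (1/6)*216 = 9 + 36 = 45)
T(H) = -6 + H**2 (T(H) = -6 + (H*(H + H))/2 = -6 + (H*(2*H))/2 = -6 + (2*H**2)/2 = -6 + H**2)
y(w, V) = 36 + V*w
Z = 1/14346 (Z = 1/(36 + 45*(-6 + 18**2)) = 1/(36 + 45*(-6 + 324)) = 1/(36 + 45*318) = 1/(36 + 14310) = 1/14346 ≈ 6.9706e-5)
Z/(-22217) = (1/14346)/(-22217) = (1/14346)*(-1/22217) = -1/318725082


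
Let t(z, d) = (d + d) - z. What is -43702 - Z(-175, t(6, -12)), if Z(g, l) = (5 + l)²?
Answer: -44327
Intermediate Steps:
t(z, d) = -z + 2*d (t(z, d) = 2*d - z = -z + 2*d)
-43702 - Z(-175, t(6, -12)) = -43702 - (5 + (-1*6 + 2*(-12)))² = -43702 - (5 + (-6 - 24))² = -43702 - (5 - 30)² = -43702 - 1*(-25)² = -43702 - 1*625 = -43702 - 625 = -44327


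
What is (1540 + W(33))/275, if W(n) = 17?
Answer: 1557/275 ≈ 5.6618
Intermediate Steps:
(1540 + W(33))/275 = (1540 + 17)/275 = (1/275)*1557 = 1557/275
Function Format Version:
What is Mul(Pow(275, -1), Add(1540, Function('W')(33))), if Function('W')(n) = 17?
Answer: Rational(1557, 275) ≈ 5.6618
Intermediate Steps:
Mul(Pow(275, -1), Add(1540, Function('W')(33))) = Mul(Pow(275, -1), Add(1540, 17)) = Mul(Rational(1, 275), 1557) = Rational(1557, 275)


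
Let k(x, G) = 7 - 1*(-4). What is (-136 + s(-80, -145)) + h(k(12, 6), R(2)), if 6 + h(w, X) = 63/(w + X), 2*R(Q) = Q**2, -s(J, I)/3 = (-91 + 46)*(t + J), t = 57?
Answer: -42148/13 ≈ -3242.2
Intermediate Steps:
k(x, G) = 11 (k(x, G) = 7 + 4 = 11)
s(J, I) = 7695 + 135*J (s(J, I) = -3*(-91 + 46)*(57 + J) = -(-135)*(57 + J) = -3*(-2565 - 45*J) = 7695 + 135*J)
R(Q) = Q**2/2
h(w, X) = -6 + 63/(X + w) (h(w, X) = -6 + 63/(w + X) = -6 + 63/(X + w))
(-136 + s(-80, -145)) + h(k(12, 6), R(2)) = (-136 + (7695 + 135*(-80))) + 3*(21 - 2**2 - 2*11)/((1/2)*2**2 + 11) = (-136 + (7695 - 10800)) + 3*(21 - 4 - 22)/((1/2)*4 + 11) = (-136 - 3105) + 3*(21 - 2*2 - 22)/(2 + 11) = -3241 + 3*(21 - 4 - 22)/13 = -3241 + 3*(1/13)*(-5) = -3241 - 15/13 = -42148/13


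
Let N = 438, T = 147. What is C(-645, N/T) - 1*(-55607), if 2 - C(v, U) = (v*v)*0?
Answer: 55609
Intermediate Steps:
C(v, U) = 2 (C(v, U) = 2 - v*v*0 = 2 - v²*0 = 2 - 1*0 = 2 + 0 = 2)
C(-645, N/T) - 1*(-55607) = 2 - 1*(-55607) = 2 + 55607 = 55609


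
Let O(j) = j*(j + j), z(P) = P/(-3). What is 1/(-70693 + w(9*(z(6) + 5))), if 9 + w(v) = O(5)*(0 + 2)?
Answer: -1/70602 ≈ -1.4164e-5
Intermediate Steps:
z(P) = -P/3 (z(P) = P*(-⅓) = -P/3)
O(j) = 2*j² (O(j) = j*(2*j) = 2*j²)
w(v) = 91 (w(v) = -9 + (2*5²)*(0 + 2) = -9 + (2*25)*2 = -9 + 50*2 = -9 + 100 = 91)
1/(-70693 + w(9*(z(6) + 5))) = 1/(-70693 + 91) = 1/(-70602) = -1/70602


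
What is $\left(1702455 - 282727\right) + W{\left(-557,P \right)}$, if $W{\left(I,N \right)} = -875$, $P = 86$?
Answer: $1418853$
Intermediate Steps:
$\left(1702455 - 282727\right) + W{\left(-557,P \right)} = \left(1702455 - 282727\right) - 875 = 1419728 - 875 = 1418853$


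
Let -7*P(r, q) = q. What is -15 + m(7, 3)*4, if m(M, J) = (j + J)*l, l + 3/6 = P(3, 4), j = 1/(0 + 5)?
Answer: -201/7 ≈ -28.714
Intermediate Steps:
P(r, q) = -q/7
j = ⅕ (j = 1/5 = ⅕ ≈ 0.20000)
l = -15/14 (l = -½ - ⅐*4 = -½ - 4/7 = -15/14 ≈ -1.0714)
m(M, J) = -3/14 - 15*J/14 (m(M, J) = (⅕ + J)*(-15/14) = -3/14 - 15*J/14)
-15 + m(7, 3)*4 = -15 + (-3/14 - 15/14*3)*4 = -15 + (-3/14 - 45/14)*4 = -15 - 24/7*4 = -15 - 96/7 = -201/7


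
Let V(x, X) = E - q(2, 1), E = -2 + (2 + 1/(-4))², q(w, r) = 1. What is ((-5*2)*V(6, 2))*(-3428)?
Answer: 4285/2 ≈ 2142.5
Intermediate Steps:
E = 17/16 (E = -2 + (2 - ¼)² = -2 + (7/4)² = -2 + 49/16 = 17/16 ≈ 1.0625)
V(x, X) = 1/16 (V(x, X) = 17/16 - 1*1 = 17/16 - 1 = 1/16)
((-5*2)*V(6, 2))*(-3428) = (-5*2*(1/16))*(-3428) = -10*1/16*(-3428) = -5/8*(-3428) = 4285/2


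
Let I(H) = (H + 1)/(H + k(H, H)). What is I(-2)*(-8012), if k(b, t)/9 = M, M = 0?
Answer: -4006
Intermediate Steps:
k(b, t) = 0 (k(b, t) = 9*0 = 0)
I(H) = (1 + H)/H (I(H) = (H + 1)/(H + 0) = (1 + H)/H)
I(-2)*(-8012) = ((1 - 2)/(-2))*(-8012) = -½*(-1)*(-8012) = (½)*(-8012) = -4006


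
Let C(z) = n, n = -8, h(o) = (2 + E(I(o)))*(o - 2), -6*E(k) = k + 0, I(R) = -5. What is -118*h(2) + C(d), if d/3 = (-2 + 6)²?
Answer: -8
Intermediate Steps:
E(k) = -k/6 (E(k) = -(k + 0)/6 = -k/6)
h(o) = -17/3 + 17*o/6 (h(o) = (2 - ⅙*(-5))*(o - 2) = (2 + ⅚)*(-2 + o) = 17*(-2 + o)/6 = -17/3 + 17*o/6)
d = 48 (d = 3*(-2 + 6)² = 3*4² = 3*16 = 48)
C(z) = -8
-118*h(2) + C(d) = -118*(-17/3 + (17/6)*2) - 8 = -118*(-17/3 + 17/3) - 8 = -118*0 - 8 = 0 - 8 = -8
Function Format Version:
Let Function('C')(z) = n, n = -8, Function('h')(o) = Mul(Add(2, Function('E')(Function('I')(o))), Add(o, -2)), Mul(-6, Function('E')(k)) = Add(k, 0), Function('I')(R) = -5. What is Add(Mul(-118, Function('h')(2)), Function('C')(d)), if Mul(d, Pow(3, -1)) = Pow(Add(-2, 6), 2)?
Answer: -8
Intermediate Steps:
Function('E')(k) = Mul(Rational(-1, 6), k) (Function('E')(k) = Mul(Rational(-1, 6), Add(k, 0)) = Mul(Rational(-1, 6), k))
Function('h')(o) = Add(Rational(-17, 3), Mul(Rational(17, 6), o)) (Function('h')(o) = Mul(Add(2, Mul(Rational(-1, 6), -5)), Add(o, -2)) = Mul(Add(2, Rational(5, 6)), Add(-2, o)) = Mul(Rational(17, 6), Add(-2, o)) = Add(Rational(-17, 3), Mul(Rational(17, 6), o)))
d = 48 (d = Mul(3, Pow(Add(-2, 6), 2)) = Mul(3, Pow(4, 2)) = Mul(3, 16) = 48)
Function('C')(z) = -8
Add(Mul(-118, Function('h')(2)), Function('C')(d)) = Add(Mul(-118, Add(Rational(-17, 3), Mul(Rational(17, 6), 2))), -8) = Add(Mul(-118, Add(Rational(-17, 3), Rational(17, 3))), -8) = Add(Mul(-118, 0), -8) = Add(0, -8) = -8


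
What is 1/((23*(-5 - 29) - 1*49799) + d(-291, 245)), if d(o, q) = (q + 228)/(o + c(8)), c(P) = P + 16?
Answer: -267/13505600 ≈ -1.9770e-5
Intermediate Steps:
c(P) = 16 + P
d(o, q) = (228 + q)/(24 + o) (d(o, q) = (q + 228)/(o + (16 + 8)) = (228 + q)/(o + 24) = (228 + q)/(24 + o))
1/((23*(-5 - 29) - 1*49799) + d(-291, 245)) = 1/((23*(-5 - 29) - 1*49799) + (228 + 245)/(24 - 291)) = 1/((23*(-34) - 49799) + 473/(-267)) = 1/((-782 - 49799) - 1/267*473) = 1/(-50581 - 473/267) = 1/(-13505600/267) = -267/13505600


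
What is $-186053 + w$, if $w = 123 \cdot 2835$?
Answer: $162652$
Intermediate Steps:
$w = 348705$
$-186053 + w = -186053 + 348705 = 162652$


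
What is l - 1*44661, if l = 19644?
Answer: -25017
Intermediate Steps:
l - 1*44661 = 19644 - 1*44661 = 19644 - 44661 = -25017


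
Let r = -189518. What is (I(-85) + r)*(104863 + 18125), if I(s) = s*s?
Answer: -22419851484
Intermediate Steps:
I(s) = s**2
(I(-85) + r)*(104863 + 18125) = ((-85)**2 - 189518)*(104863 + 18125) = (7225 - 189518)*122988 = -182293*122988 = -22419851484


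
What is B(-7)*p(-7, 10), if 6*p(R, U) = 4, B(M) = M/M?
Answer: ⅔ ≈ 0.66667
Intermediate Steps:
B(M) = 1
p(R, U) = ⅔ (p(R, U) = (⅙)*4 = ⅔)
B(-7)*p(-7, 10) = 1*(⅔) = ⅔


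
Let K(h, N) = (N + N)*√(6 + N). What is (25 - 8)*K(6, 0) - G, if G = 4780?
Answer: -4780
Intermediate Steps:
K(h, N) = 2*N*√(6 + N) (K(h, N) = (2*N)*√(6 + N) = 2*N*√(6 + N))
(25 - 8)*K(6, 0) - G = (25 - 8)*(2*0*√(6 + 0)) - 1*4780 = 17*(2*0*√6) - 4780 = 17*0 - 4780 = 0 - 4780 = -4780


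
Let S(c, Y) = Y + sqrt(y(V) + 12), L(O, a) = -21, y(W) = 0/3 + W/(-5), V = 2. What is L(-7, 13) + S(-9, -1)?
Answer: -22 + sqrt(290)/5 ≈ -18.594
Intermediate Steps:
y(W) = -W/5 (y(W) = 0*(1/3) + W*(-1/5) = 0 - W/5 = -W/5)
S(c, Y) = Y + sqrt(290)/5 (S(c, Y) = Y + sqrt(-1/5*2 + 12) = Y + sqrt(-2/5 + 12) = Y + sqrt(58/5) = Y + sqrt(290)/5)
L(-7, 13) + S(-9, -1) = -21 + (-1 + sqrt(290)/5) = -22 + sqrt(290)/5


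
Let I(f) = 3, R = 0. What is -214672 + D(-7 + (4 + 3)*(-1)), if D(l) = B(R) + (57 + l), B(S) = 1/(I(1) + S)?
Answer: -643886/3 ≈ -2.1463e+5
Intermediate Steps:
B(S) = 1/(3 + S)
D(l) = 172/3 + l (D(l) = 1/(3 + 0) + (57 + l) = 1/3 + (57 + l) = 172/3 + l)
-214672 + D(-7 + (4 + 3)*(-1)) = -214672 + (172/3 + (-7 + (4 + 3)*(-1))) = -214672 + (172/3 + (-7 + 7*(-1))) = -214672 + (172/3 + (-7 - 7)) = -214672 + (172/3 - 14) = -214672 + 130/3 = -643886/3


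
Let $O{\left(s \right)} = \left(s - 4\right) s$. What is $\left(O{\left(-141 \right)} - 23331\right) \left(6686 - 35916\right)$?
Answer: $84357780$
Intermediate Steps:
$O{\left(s \right)} = s \left(-4 + s\right)$ ($O{\left(s \right)} = \left(-4 + s\right) s = s \left(-4 + s\right)$)
$\left(O{\left(-141 \right)} - 23331\right) \left(6686 - 35916\right) = \left(- 141 \left(-4 - 141\right) - 23331\right) \left(6686 - 35916\right) = \left(\left(-141\right) \left(-145\right) - 23331\right) \left(-29230\right) = \left(20445 - 23331\right) \left(-29230\right) = \left(-2886\right) \left(-29230\right) = 84357780$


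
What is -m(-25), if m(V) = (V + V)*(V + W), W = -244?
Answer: -13450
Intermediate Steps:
m(V) = 2*V*(-244 + V) (m(V) = (V + V)*(V - 244) = (2*V)*(-244 + V) = 2*V*(-244 + V))
-m(-25) = -2*(-25)*(-244 - 25) = -2*(-25)*(-269) = -1*13450 = -13450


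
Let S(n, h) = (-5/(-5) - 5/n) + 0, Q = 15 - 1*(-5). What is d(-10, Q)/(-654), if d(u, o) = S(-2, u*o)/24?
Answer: -7/31392 ≈ -0.00022299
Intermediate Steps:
Q = 20 (Q = 15 + 5 = 20)
S(n, h) = 1 - 5/n (S(n, h) = (-5*(-⅕) - 5/n) + 0 = (1 - 5/n) + 0 = 1 - 5/n)
d(u, o) = 7/48 (d(u, o) = ((-5 - 2)/(-2))/24 = -½*(-7)*(1/24) = (7/2)*(1/24) = 7/48)
d(-10, Q)/(-654) = (7/48)/(-654) = (7/48)*(-1/654) = -7/31392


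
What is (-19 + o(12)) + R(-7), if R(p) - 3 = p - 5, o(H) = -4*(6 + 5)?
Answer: -72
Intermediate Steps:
o(H) = -44 (o(H) = -4*11 = -44)
R(p) = -2 + p (R(p) = 3 + (p - 5) = 3 + (-5 + p) = -2 + p)
(-19 + o(12)) + R(-7) = (-19 - 44) + (-2 - 7) = -63 - 9 = -72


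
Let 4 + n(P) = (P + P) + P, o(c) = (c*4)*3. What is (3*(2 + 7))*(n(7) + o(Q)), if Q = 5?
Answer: 2079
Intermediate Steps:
o(c) = 12*c (o(c) = (4*c)*3 = 12*c)
n(P) = -4 + 3*P (n(P) = -4 + ((P + P) + P) = -4 + (2*P + P) = -4 + 3*P)
(3*(2 + 7))*(n(7) + o(Q)) = (3*(2 + 7))*((-4 + 3*7) + 12*5) = (3*9)*((-4 + 21) + 60) = 27*(17 + 60) = 27*77 = 2079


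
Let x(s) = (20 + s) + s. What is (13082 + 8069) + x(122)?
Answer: 21415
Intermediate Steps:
x(s) = 20 + 2*s
(13082 + 8069) + x(122) = (13082 + 8069) + (20 + 2*122) = 21151 + (20 + 244) = 21151 + 264 = 21415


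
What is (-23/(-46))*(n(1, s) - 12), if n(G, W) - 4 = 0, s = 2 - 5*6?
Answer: -4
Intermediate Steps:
s = -28 (s = 2 - 30 = -28)
n(G, W) = 4 (n(G, W) = 4 + 0 = 4)
(-23/(-46))*(n(1, s) - 12) = (-23/(-46))*(4 - 12) = -23*(-1/46)*(-8) = (½)*(-8) = -4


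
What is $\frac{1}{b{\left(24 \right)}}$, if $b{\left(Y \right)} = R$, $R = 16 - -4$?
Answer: $\frac{1}{20} \approx 0.05$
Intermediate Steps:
$R = 20$ ($R = 16 + 4 = 20$)
$b{\left(Y \right)} = 20$
$\frac{1}{b{\left(24 \right)}} = \frac{1}{20}$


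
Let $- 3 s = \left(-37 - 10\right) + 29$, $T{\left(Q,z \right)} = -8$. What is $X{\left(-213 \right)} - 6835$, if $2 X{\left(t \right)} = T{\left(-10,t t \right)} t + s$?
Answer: $-5980$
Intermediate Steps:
$s = 6$ ($s = - \frac{\left(-37 - 10\right) + 29}{3} = - \frac{-47 + 29}{3} = \left(- \frac{1}{3}\right) \left(-18\right) = 6$)
$X{\left(t \right)} = 3 - 4 t$ ($X{\left(t \right)} = \frac{- 8 t + 6}{2} = \frac{6 - 8 t}{2} = 3 - 4 t$)
$X{\left(-213 \right)} - 6835 = \left(3 - -852\right) - 6835 = \left(3 + 852\right) - 6835 = 855 - 6835 = -5980$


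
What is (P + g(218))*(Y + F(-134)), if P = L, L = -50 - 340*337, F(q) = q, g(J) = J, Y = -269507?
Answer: 30850166092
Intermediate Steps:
L = -114630 (L = -50 - 114580 = -114630)
P = -114630
(P + g(218))*(Y + F(-134)) = (-114630 + 218)*(-269507 - 134) = -114412*(-269641) = 30850166092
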